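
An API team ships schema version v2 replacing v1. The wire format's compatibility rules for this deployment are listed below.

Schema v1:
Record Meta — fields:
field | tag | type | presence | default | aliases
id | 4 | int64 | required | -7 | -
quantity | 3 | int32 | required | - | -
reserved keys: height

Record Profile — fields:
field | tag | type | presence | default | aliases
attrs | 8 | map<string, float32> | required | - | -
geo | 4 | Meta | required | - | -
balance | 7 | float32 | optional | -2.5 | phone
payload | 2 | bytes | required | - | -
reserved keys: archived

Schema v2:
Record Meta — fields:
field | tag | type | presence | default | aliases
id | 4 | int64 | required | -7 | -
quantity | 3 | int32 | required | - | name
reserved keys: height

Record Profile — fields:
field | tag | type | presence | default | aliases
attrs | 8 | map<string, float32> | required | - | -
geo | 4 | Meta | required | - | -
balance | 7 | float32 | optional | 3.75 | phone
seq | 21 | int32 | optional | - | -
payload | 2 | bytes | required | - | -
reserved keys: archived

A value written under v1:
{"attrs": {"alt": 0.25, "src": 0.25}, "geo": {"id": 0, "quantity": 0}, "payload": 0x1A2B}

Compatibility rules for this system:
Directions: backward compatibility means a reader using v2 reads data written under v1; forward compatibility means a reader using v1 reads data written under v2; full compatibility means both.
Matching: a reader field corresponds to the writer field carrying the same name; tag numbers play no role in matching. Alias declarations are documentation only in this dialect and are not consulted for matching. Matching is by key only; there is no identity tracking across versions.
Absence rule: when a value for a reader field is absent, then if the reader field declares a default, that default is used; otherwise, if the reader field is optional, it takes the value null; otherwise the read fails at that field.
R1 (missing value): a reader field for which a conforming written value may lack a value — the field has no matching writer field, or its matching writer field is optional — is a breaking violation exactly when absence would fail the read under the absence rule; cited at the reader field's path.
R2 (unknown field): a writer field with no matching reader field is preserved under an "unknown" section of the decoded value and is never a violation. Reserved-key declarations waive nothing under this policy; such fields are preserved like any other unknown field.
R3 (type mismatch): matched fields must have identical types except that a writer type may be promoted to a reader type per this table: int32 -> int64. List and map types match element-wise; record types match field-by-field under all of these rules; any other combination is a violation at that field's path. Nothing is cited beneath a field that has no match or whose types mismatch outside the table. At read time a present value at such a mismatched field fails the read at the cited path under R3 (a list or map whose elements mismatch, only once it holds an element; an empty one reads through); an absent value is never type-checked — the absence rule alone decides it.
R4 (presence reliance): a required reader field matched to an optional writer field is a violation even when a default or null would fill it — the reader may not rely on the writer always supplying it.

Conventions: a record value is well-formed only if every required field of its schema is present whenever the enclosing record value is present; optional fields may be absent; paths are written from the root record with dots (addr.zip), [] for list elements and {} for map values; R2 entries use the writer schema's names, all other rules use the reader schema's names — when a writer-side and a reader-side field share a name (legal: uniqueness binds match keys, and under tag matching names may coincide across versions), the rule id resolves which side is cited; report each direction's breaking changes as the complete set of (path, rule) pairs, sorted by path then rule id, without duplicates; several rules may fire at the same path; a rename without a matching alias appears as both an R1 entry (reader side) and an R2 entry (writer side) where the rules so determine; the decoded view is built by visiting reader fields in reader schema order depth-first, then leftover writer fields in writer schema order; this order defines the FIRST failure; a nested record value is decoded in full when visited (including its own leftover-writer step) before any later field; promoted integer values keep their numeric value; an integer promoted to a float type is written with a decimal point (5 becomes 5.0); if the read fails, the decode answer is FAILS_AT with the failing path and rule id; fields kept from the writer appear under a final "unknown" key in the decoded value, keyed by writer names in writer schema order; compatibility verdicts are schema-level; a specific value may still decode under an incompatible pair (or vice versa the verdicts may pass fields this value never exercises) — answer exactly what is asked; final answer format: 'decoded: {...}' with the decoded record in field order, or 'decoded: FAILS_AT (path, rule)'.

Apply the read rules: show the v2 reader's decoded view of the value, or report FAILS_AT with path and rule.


decoded: {"attrs": {"alt": 0.25, "src": 0.25}, "geo": {"id": 0, "quantity": 0}, "balance": 3.75, "seq": null, "payload": 0x1A2B}

arrows below run writer -> reader for Profile
decode walk for Profile under reader schema v2:
  attrs := {"alt": 0.25, "src": 0.25}
  geo.id := 0
  geo.quantity := 0
  balance := 3.75 (absent -> default)
  seq := null (absent, optional -> null)
  payload := 0x1A2B
  => decoded: {"attrs": {"alt": 0.25, "src": 0.25}, "geo": {"id": 0, "quantity": 0}, "balance": 3.75, "seq": null, "payload": 0x1A2B}


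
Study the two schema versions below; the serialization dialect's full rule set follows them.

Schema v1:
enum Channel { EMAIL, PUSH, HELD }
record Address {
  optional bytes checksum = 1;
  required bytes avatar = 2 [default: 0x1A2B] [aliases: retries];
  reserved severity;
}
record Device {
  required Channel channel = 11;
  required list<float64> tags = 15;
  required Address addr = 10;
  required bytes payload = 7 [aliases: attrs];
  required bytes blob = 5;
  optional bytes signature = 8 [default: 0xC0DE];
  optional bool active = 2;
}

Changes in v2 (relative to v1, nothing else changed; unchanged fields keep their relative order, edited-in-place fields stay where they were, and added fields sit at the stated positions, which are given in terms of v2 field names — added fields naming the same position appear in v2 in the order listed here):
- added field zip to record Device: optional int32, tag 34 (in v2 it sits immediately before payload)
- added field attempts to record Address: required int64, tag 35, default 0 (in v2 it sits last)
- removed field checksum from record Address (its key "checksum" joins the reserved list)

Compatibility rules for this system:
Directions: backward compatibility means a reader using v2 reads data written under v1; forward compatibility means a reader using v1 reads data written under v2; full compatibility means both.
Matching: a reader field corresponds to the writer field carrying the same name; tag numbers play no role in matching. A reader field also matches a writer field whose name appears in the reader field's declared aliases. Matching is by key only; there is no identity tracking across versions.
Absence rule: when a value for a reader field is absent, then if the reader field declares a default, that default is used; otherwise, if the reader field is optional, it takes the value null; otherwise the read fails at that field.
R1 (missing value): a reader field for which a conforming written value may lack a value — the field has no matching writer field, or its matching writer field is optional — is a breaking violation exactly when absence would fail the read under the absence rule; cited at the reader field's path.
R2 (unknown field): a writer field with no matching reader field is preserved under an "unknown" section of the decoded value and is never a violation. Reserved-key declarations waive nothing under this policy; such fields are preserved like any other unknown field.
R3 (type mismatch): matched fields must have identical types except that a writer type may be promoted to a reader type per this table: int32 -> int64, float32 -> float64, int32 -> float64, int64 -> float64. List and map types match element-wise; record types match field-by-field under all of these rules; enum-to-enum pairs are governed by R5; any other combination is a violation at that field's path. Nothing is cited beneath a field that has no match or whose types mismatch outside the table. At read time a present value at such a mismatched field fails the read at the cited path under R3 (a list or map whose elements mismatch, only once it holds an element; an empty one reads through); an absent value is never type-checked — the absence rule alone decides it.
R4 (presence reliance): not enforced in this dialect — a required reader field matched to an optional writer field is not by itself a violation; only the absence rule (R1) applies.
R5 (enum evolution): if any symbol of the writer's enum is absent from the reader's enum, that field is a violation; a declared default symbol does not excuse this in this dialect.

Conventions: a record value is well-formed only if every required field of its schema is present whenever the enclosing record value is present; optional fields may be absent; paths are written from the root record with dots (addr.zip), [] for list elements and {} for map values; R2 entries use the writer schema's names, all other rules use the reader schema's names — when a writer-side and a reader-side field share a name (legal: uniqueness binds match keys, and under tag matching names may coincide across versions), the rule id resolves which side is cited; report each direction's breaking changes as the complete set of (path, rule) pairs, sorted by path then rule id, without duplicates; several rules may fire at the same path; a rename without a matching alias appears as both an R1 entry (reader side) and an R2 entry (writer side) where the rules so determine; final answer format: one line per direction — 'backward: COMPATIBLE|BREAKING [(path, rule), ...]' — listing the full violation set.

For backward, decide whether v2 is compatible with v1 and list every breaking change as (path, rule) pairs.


backward: COMPATIBLE []

each type pair in Device: writer, then reader
backward for Device (reader v2, writer v1):
  channel: Channel -> Channel, writer required; from channel
  tags: list<float64> -> list<float64>, writer required; from tags
  addr: Address -> Address, writer required; from addr
  zip: no writer match
  payload: bytes -> bytes, writer required; from payload
  blob: bytes -> bytes, writer required; from blob
  signature: bytes -> bytes, writer optional; from signature
  active: bool -> bool, writer optional; from active
  addr.avatar: bytes -> bytes, writer required; from addr.avatar
  addr.attempts: no writer match
  writer addr.checksum: unknown to reader
  => backward: COMPATIBLE
ruling out the remaining Device differences:
  added field zip to record Device: optional int32, tag 34 (in v2 it sits immediately before payload) -> triggers nothing under Device's printed rules — same verdict
  added field attempts to record Address: required int64, tag 35, default 0 (in v2 it sits last) -> triggers nothing under Device's printed rules — same verdict
  removed field checksum from record Address (its key "checksum" joins the reserved list) -> triggers nothing under Device's printed rules — same verdict


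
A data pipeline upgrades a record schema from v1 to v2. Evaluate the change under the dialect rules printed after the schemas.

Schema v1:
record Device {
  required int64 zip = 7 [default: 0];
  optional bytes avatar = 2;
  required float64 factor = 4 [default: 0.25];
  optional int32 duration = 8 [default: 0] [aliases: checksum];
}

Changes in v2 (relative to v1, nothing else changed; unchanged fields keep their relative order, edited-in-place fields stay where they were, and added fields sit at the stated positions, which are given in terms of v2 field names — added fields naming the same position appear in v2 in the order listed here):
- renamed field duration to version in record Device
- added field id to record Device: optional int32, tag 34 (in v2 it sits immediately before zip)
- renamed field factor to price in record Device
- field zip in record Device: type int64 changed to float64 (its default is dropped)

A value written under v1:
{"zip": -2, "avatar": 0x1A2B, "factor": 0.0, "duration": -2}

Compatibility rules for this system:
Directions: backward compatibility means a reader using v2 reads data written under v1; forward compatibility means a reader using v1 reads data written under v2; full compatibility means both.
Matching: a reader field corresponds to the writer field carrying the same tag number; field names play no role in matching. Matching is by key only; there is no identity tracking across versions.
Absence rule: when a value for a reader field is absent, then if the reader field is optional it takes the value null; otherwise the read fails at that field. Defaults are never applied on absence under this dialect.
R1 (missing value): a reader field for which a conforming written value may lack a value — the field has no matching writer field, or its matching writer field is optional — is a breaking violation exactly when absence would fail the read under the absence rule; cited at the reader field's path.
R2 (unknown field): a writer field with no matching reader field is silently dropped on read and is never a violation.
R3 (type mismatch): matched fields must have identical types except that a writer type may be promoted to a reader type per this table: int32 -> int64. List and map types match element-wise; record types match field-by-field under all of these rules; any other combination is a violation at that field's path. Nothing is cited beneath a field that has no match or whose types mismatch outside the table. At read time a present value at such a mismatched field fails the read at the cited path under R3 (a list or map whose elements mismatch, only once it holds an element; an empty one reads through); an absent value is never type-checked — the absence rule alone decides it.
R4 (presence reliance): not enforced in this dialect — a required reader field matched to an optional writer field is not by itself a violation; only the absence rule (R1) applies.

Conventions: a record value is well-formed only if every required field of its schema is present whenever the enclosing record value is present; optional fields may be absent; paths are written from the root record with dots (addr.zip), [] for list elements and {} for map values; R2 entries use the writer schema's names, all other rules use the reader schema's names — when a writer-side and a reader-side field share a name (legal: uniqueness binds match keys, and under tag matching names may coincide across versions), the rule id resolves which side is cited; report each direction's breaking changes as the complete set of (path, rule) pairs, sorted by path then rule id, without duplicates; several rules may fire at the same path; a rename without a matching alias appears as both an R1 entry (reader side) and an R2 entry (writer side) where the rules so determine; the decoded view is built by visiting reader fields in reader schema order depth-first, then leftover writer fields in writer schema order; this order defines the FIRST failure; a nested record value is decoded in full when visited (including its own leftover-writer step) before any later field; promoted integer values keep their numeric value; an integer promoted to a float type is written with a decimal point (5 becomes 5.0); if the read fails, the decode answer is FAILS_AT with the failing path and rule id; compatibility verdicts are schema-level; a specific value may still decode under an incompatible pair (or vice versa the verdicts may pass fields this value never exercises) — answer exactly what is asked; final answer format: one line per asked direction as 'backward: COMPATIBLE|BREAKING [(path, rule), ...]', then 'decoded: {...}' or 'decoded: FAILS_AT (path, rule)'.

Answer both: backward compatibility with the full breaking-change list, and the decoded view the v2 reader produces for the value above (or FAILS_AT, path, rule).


backward: BREAKING [(zip, R3)]; decoded: FAILS_AT (zip, R3)

in Device below, arrows point writer -> reader
backward analysis of Device with v2 as reader and v1 as writer:
  id: no writer match
  zip: int64 -> float64, writer required; from zip
  avatar: bytes -> bytes, writer optional; from avatar
  price: float64 -> float64, writer required; from factor
  version: int32 -> int32, writer optional; from duration
  rule R3 violated at zip
  => 1 violation(s): backward is BREAKING for Device
decode walk for Device under reader schema v2:
  id := null (not supplied -> null)
  read fails at zip under R3
  => FAILS_AT (zip, R3)
checking off the Device differences that do not matter here:
  renamed field duration to version in record Device -> no rule fires on it in Device's dialect; the asked verdict holds
  added field id to record Device: optional int32, tag 34 (in v2 it sits immediately before zip) -> no rule fires on it in Device's dialect; the asked verdict holds
  renamed field factor to price in record Device -> no rule fires on it in Device's dialect; the asked verdict holds


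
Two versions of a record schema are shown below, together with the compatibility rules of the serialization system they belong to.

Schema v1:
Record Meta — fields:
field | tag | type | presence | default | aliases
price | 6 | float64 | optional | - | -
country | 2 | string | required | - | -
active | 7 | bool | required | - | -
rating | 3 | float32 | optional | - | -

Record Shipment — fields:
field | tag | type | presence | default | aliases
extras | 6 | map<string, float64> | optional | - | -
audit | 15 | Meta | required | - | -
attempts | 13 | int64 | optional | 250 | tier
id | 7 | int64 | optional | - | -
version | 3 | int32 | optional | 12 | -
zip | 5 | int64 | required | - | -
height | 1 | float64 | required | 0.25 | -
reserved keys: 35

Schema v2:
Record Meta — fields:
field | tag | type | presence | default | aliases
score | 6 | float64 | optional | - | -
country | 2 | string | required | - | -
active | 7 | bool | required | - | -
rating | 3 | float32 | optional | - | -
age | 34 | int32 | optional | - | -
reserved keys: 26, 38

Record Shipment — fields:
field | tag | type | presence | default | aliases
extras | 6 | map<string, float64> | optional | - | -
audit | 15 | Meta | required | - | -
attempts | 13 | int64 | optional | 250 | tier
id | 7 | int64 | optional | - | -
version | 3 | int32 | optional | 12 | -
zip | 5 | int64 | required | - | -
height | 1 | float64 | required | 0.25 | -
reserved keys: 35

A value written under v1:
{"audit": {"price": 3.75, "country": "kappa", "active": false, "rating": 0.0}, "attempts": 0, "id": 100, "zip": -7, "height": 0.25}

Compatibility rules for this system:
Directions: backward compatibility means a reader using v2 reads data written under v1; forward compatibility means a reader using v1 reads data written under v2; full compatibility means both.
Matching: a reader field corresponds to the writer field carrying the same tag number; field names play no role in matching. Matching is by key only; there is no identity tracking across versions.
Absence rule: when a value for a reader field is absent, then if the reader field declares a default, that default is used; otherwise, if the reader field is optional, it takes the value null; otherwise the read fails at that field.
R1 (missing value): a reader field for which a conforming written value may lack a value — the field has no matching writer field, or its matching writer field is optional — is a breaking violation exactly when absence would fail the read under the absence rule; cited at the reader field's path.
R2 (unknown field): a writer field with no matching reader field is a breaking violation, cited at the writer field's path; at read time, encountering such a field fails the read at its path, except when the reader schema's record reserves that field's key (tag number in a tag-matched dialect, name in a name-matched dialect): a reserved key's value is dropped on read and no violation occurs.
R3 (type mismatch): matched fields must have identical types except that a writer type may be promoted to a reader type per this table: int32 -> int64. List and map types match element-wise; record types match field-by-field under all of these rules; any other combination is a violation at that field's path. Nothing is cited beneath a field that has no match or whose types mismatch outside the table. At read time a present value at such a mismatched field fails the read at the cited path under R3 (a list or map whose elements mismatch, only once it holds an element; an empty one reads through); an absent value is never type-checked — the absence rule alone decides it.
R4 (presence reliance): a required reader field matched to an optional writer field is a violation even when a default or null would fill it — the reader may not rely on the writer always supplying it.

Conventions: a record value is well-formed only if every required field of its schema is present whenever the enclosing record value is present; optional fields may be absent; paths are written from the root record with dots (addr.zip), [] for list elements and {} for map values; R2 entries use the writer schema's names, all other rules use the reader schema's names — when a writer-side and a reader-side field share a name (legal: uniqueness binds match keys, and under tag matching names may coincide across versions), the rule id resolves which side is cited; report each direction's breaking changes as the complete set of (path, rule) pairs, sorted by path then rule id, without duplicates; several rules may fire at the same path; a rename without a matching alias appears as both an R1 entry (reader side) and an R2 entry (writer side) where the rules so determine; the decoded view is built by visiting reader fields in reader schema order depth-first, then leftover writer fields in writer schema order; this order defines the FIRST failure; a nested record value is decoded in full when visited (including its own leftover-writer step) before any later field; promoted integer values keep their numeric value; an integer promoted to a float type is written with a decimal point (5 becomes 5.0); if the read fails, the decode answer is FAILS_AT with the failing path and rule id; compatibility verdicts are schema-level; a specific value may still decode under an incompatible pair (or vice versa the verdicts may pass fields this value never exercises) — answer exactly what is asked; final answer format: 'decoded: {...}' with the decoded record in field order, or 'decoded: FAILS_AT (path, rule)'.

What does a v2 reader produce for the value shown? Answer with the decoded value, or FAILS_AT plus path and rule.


each type pair in Shipment: writer, then reader
decode walk for Shipment under reader schema v2:
  extras := null (not supplied -> null)
  audit.score := 3.75 (from writer price)
  audit.country := "kappa"
  audit.active := false
  audit.rating := 0.0
  audit.age := null (not supplied -> null)
  attempts := 0
  id := 100
  version := 12 (no value, default fills)
  zip := -7
  height := 0.25
  => decoded: {"extras": null, "audit": {"score": 3.75, "country": "kappa", "active": false, "rating": 0.0, "age": null}, "attempts": 0, "id": 100, "version": 12, "zip": -7, "height": 0.25}

decoded: {"extras": null, "audit": {"score": 3.75, "country": "kappa", "active": false, "rating": 0.0, "age": null}, "attempts": 0, "id": 100, "version": 12, "zip": -7, "height": 0.25}


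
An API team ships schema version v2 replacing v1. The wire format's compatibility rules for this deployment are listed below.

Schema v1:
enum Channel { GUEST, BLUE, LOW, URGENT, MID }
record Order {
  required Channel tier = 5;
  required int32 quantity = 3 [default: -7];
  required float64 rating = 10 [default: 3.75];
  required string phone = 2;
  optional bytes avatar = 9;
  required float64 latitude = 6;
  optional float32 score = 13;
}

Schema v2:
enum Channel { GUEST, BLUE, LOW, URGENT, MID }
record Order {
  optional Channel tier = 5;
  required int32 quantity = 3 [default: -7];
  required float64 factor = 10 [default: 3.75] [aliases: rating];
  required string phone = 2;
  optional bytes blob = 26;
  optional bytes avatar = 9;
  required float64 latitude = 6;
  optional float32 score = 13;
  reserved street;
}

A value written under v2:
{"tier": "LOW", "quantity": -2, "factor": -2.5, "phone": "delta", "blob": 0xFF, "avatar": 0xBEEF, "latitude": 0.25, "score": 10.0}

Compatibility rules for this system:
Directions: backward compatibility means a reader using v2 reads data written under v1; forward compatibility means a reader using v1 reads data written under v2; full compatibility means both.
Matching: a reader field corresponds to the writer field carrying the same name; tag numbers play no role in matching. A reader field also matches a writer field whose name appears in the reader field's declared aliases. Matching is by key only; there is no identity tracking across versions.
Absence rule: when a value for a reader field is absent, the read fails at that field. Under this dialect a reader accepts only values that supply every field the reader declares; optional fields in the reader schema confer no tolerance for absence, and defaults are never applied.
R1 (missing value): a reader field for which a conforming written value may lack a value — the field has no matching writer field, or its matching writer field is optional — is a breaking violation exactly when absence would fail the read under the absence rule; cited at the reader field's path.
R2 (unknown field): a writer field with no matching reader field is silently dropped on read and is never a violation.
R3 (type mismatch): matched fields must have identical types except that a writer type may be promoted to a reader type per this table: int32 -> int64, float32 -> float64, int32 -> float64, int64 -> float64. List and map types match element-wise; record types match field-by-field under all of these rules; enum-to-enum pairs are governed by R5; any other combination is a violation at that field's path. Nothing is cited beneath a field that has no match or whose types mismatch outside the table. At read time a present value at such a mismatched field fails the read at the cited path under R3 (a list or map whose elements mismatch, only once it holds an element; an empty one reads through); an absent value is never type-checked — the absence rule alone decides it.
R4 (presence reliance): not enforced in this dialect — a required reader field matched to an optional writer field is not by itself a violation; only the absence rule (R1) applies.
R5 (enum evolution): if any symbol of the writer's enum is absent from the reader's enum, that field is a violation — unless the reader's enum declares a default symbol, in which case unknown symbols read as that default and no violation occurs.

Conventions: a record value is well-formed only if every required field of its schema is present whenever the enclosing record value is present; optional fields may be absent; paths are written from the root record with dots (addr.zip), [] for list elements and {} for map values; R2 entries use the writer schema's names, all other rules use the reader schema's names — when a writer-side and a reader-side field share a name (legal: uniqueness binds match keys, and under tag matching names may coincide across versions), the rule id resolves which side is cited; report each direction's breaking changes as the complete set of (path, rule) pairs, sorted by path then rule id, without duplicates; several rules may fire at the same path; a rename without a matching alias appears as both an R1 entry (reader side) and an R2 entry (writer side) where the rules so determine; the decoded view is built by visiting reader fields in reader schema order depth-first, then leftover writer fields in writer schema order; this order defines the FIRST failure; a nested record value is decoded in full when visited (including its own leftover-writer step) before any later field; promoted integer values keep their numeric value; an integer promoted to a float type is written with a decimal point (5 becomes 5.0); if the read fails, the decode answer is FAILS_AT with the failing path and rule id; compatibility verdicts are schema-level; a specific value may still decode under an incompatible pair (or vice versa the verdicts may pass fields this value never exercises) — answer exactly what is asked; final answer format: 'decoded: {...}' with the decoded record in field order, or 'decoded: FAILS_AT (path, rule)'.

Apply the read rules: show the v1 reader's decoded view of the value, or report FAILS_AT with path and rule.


decoded: FAILS_AT (rating, R1)

each type pair in Order: writer, then reader
decode (reader v1):
  tier := "LOW"
  quantity := -2
  read fails at rating under R1 (no fill)
  => FAILS_AT (rating, R1)
remaining Order differences; none change what is asked:
  field tier in record Order: required changed to optional -> a verdict-level change on Order — the shown value reads the same
  added field blob to record Order: optional bytes, tag 26 (in v2 it sits immediately before avatar) -> a verdict-level change on Order — the shown value reads the same


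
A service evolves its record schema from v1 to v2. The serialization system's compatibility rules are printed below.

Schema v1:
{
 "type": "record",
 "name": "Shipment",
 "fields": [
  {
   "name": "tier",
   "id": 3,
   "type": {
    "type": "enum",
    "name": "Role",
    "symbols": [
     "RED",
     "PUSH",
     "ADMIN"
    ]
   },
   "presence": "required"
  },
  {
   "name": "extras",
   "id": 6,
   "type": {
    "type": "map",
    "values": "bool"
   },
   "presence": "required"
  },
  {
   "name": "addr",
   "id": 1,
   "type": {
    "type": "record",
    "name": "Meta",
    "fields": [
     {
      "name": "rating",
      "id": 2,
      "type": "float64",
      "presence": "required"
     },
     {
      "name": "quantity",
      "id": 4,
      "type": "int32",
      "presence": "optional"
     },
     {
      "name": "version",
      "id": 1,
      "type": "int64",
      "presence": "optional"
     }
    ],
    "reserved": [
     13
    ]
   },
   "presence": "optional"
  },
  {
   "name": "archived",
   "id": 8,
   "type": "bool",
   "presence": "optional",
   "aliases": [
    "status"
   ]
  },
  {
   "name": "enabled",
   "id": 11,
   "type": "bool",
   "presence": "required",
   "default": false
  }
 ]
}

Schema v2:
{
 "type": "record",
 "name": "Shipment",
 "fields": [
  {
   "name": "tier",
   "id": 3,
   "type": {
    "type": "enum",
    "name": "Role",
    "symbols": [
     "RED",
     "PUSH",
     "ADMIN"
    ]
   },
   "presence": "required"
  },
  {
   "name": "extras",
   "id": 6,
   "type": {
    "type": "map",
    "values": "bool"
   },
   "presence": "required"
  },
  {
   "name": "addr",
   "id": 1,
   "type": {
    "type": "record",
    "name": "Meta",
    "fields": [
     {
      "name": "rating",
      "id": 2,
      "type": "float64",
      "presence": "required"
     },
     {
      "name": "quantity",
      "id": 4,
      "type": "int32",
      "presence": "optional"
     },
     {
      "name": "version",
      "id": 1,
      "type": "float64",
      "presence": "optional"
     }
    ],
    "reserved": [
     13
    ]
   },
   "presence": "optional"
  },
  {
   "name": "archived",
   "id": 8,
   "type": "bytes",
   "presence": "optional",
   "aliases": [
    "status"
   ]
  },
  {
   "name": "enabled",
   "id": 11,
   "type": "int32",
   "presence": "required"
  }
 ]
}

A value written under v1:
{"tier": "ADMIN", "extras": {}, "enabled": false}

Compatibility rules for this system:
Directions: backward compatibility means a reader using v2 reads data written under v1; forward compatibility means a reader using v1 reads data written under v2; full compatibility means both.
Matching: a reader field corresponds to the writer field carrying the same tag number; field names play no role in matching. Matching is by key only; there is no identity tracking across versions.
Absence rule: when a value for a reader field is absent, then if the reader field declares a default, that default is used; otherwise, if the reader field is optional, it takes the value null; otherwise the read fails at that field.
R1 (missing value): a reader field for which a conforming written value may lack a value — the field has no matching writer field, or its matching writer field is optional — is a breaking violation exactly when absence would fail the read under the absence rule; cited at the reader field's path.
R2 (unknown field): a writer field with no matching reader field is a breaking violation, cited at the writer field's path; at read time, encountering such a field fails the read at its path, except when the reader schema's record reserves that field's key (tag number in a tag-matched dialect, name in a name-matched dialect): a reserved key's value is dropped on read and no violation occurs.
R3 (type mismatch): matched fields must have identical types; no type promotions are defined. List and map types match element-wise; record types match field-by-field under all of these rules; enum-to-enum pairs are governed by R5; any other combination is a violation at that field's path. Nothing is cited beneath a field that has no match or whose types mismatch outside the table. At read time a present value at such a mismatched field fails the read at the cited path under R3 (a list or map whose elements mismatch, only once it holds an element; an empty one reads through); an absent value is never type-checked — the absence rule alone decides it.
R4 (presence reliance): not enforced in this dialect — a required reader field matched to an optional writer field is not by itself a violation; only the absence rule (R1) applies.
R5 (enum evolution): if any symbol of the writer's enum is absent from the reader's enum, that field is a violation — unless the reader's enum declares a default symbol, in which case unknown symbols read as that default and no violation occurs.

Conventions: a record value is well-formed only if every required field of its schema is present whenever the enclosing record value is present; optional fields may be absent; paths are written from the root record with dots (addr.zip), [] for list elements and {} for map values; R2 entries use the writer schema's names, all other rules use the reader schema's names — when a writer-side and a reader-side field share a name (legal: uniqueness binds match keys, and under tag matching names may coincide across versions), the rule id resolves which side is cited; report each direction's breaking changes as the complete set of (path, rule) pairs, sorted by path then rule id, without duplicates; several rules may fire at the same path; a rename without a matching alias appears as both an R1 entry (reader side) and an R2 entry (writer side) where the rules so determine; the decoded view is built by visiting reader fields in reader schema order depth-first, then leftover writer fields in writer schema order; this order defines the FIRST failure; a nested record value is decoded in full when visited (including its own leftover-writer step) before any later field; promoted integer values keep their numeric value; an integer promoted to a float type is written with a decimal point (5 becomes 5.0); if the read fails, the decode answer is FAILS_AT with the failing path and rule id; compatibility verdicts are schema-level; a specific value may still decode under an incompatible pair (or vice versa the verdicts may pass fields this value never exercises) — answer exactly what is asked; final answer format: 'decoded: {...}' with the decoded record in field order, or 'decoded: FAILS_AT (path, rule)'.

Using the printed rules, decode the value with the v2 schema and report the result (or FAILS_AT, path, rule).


decoded: FAILS_AT (enabled, R3)

arrows below run writer -> reader for Shipment
decoding the Shipment value with the v2 reader:
  tier := "ADMIN"
  extras := {}
  addr := null (not supplied -> null)
  archived := null (not supplied -> null)
  read fails at enabled under R3
  => FAILS_AT (enabled, R3)
diffs on Shipment not affecting the asked answer:
  field version in record Meta: type int64 changed to float64 -> matters for Shipment compatibility verdicts, not for this value's decode
  field archived in record Shipment: type bool changed to bytes -> matters for Shipment compatibility verdicts, not for this value's decode


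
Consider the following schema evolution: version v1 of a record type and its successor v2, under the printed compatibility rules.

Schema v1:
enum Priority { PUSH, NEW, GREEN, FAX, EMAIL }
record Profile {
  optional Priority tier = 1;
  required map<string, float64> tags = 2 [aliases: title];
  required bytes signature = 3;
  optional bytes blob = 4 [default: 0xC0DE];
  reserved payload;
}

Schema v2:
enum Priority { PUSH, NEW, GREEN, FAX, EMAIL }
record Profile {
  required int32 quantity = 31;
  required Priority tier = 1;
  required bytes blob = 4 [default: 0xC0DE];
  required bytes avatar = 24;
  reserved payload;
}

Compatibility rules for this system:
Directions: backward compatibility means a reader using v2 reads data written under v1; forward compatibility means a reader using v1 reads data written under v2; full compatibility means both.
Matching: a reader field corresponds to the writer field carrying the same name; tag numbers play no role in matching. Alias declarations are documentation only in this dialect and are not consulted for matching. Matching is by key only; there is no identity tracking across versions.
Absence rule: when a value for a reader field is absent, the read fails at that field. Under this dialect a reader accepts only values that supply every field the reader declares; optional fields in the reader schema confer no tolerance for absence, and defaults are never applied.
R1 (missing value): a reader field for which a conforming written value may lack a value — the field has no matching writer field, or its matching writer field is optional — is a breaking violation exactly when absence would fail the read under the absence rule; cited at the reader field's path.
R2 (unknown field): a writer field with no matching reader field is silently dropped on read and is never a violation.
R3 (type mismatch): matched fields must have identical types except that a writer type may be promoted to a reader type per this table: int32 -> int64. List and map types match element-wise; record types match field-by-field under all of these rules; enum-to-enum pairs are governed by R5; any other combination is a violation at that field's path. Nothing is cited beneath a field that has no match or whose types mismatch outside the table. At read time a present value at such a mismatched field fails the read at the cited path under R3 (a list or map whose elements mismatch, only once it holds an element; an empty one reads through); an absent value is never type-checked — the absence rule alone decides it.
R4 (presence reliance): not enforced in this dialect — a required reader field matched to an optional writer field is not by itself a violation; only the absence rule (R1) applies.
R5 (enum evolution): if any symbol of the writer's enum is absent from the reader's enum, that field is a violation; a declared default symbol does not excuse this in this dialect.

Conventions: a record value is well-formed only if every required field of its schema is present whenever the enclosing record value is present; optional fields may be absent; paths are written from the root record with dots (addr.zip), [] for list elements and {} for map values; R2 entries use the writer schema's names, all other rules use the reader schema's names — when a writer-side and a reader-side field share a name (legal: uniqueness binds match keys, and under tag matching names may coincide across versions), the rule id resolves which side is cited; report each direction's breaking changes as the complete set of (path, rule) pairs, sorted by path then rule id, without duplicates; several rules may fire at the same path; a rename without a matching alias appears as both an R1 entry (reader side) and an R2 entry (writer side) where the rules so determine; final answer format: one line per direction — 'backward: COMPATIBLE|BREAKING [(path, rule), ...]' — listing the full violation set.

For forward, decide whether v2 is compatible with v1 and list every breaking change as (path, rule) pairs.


forward: BREAKING [(signature, R1), (tags, R1)]

arrows below run writer -> reader for Profile
checking forward for Profile: reader v1 against writer v2:
  tier: paired with writer tier (Priority -> Priority; writer required)
  tags: no writer-side match
  signature: no writer-side match
  blob: paired with writer blob (bytes -> bytes; writer required)
  quantity (writer side), unknown to reader
  avatar (writer side), unknown to reader
  violation R1 at signature
  violation R1 at tags
  => forward verdict for Profile: BREAKING, 2 violation(s)
checking off the Profile differences that do not matter here:
  added field quantity to record Profile: required int32, tag 31 (in v2 it sits immediately before tier) -> matters only for Profile's backward compatibility — outside the asked direction
  added field avatar to record Profile: required bytes, tag 24 (in v2 it sits last) -> matters only for Profile's backward compatibility — outside the asked direction
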